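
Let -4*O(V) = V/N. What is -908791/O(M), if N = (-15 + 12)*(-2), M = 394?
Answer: 10905492/197 ≈ 55358.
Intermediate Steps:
N = 6 (N = -3*(-2) = 6)
O(V) = -V/24 (O(V) = -V/(4*6) = -V/24)
-908791/O(M) = -908791/((-1/24*394)) = -908791/(-197/12) = -908791*(-12/197) = 10905492/197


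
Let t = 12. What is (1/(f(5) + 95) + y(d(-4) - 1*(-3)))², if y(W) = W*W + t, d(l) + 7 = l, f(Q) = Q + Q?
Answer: 63696361/11025 ≈ 5777.4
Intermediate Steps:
f(Q) = 2*Q
d(l) = -7 + l
y(W) = 12 + W² (y(W) = W*W + 12 = W² + 12 = 12 + W²)
(1/(f(5) + 95) + y(d(-4) - 1*(-3)))² = (1/(2*5 + 95) + (12 + ((-7 - 4) - 1*(-3))²))² = (1/(10 + 95) + (12 + (-11 + 3)²))² = (1/105 + (12 + (-8)²))² = (1/105 + (12 + 64))² = (1/105 + 76)² = (7981/105)² = 63696361/11025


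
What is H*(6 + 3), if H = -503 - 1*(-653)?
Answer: 1350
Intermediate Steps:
H = 150 (H = -503 + 653 = 150)
H*(6 + 3) = 150*(6 + 3) = 150*9 = 1350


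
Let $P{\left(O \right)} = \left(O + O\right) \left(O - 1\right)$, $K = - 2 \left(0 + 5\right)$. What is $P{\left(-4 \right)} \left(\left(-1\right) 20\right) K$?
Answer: $8000$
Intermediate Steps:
$K = -10$ ($K = \left(-2\right) 5 = -10$)
$P{\left(O \right)} = 2 O \left(-1 + O\right)$
$P{\left(-4 \right)} \left(\left(-1\right) 20\right) K = 2 \left(-4\right) \left(-1 - 4\right) \left(\left(-1\right) 20\right) \left(-10\right) = 2 \left(-4\right) \left(-5\right) \left(-20\right) \left(-10\right) = 40 \left(-20\right) \left(-10\right) = \left(-800\right) \left(-10\right) = 8000$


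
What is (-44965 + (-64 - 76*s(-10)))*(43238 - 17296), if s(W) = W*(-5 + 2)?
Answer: -1227290078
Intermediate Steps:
s(W) = -3*W (s(W) = W*(-3) = -3*W)
(-44965 + (-64 - 76*s(-10)))*(43238 - 17296) = (-44965 + (-64 - (-228)*(-10)))*(43238 - 17296) = (-44965 + (-64 - 76*30))*25942 = (-44965 + (-64 - 2280))*25942 = (-44965 - 2344)*25942 = -47309*25942 = -1227290078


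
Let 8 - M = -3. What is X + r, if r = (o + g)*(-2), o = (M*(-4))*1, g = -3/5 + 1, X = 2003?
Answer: 10451/5 ≈ 2090.2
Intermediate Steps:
M = 11 (M = 8 - 1*(-3) = 8 + 3 = 11)
g = 2/5 (g = -3*1/5 + 1 = -3/5 + 1 = 2/5 ≈ 0.40000)
o = -44 (o = (11*(-4))*1 = -44*1 = -44)
r = 436/5 (r = (-44 + 2/5)*(-2) = -218/5*(-2) = 436/5 ≈ 87.200)
X + r = 2003 + 436/5 = 10451/5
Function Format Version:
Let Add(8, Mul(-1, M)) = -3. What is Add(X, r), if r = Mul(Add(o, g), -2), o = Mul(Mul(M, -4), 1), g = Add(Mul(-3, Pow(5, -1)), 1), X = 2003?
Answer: Rational(10451, 5) ≈ 2090.2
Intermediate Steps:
M = 11 (M = Add(8, Mul(-1, -3)) = Add(8, 3) = 11)
g = Rational(2, 5) (g = Add(Mul(-3, Rational(1, 5)), 1) = Add(Rational(-3, 5), 1) = Rational(2, 5) ≈ 0.40000)
o = -44 (o = Mul(Mul(11, -4), 1) = Mul(-44, 1) = -44)
r = Rational(436, 5) (r = Mul(Add(-44, Rational(2, 5)), -2) = Mul(Rational(-218, 5), -2) = Rational(436, 5) ≈ 87.200)
Add(X, r) = Add(2003, Rational(436, 5)) = Rational(10451, 5)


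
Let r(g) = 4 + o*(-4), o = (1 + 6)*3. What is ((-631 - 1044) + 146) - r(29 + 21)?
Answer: -1449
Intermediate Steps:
o = 21 (o = 7*3 = 21)
r(g) = -80 (r(g) = 4 + 21*(-4) = 4 - 84 = -80)
((-631 - 1044) + 146) - r(29 + 21) = ((-631 - 1044) + 146) - 1*(-80) = (-1675 + 146) + 80 = -1529 + 80 = -1449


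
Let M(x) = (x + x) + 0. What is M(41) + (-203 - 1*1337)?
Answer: -1458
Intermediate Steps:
M(x) = 2*x (M(x) = 2*x + 0 = 2*x)
M(41) + (-203 - 1*1337) = 2*41 + (-203 - 1*1337) = 82 + (-203 - 1337) = 82 - 1540 = -1458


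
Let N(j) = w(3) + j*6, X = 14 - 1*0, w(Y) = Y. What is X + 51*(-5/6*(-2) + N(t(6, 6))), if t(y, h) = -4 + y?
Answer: 864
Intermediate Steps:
X = 14 (X = 14 + 0 = 14)
N(j) = 3 + 6*j (N(j) = 3 + j*6 = 3 + 6*j)
X + 51*(-5/6*(-2) + N(t(6, 6))) = 14 + 51*(-5/6*(-2) + (3 + 6*(-4 + 6))) = 14 + 51*(-5*1/6*(-2) + (3 + 6*2)) = 14 + 51*(-5/6*(-2) + (3 + 12)) = 14 + 51*(5/3 + 15) = 14 + 51*(50/3) = 14 + 850 = 864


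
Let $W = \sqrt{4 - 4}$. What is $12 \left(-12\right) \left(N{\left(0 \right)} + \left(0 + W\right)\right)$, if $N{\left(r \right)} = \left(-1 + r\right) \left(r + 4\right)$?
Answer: $576$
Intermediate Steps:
$W = 0$ ($W = \sqrt{0} = 0$)
$N{\left(r \right)} = \left(-1 + r\right) \left(4 + r\right)$
$12 \left(-12\right) \left(N{\left(0 \right)} + \left(0 + W\right)\right) = 12 \left(-12\right) \left(\left(-4 + 0^{2} + 3 \cdot 0\right) + \left(0 + 0\right)\right) = - 144 \left(\left(-4 + 0 + 0\right) + 0\right) = - 144 \left(-4 + 0\right) = \left(-144\right) \left(-4\right) = 576$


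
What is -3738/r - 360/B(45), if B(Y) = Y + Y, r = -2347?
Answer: -5650/2347 ≈ -2.4073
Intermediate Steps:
B(Y) = 2*Y
-3738/r - 360/B(45) = -3738/(-2347) - 360/(2*45) = -3738*(-1/2347) - 360/90 = 3738/2347 - 360*1/90 = 3738/2347 - 4 = -5650/2347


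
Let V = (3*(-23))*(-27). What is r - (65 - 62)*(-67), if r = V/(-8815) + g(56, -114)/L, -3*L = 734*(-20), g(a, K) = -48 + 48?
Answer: 1769952/8815 ≈ 200.79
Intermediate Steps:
V = 1863 (V = -69*(-27) = 1863)
g(a, K) = 0
L = 14680/3 (L = -734*(-20)/3 = -1/3*(-14680) = 14680/3 ≈ 4893.3)
r = -1863/8815 (r = 1863/(-8815) + 0/(14680/3) = 1863*(-1/8815) + 0*(3/14680) = -1863/8815 + 0 = -1863/8815 ≈ -0.21134)
r - (65 - 62)*(-67) = -1863/8815 - (65 - 62)*(-67) = -1863/8815 - 3*(-67) = -1863/8815 - 1*(-201) = -1863/8815 + 201 = 1769952/8815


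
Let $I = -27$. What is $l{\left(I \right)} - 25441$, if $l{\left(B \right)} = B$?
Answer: $-25468$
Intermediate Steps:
$l{\left(I \right)} - 25441 = -27 - 25441 = -25468$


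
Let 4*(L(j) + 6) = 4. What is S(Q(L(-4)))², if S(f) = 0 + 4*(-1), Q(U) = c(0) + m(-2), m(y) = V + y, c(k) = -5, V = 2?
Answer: 16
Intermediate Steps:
L(j) = -5 (L(j) = -6 + (¼)*4 = -6 + 1 = -5)
m(y) = 2 + y
Q(U) = -5 (Q(U) = -5 + (2 - 2) = -5 + 0 = -5)
S(f) = -4 (S(f) = 0 - 4 = -4)
S(Q(L(-4)))² = (-4)² = 16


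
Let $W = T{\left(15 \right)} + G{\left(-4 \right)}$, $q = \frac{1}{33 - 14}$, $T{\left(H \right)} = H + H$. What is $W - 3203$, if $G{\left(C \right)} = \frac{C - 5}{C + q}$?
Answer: $- \frac{79268}{25} \approx -3170.7$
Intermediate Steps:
$T{\left(H \right)} = 2 H$
$q = \frac{1}{19} \approx 0.052632$
$G{\left(C \right)} = \frac{-5 + C}{\frac{1}{19} + C}$ ($G{\left(C \right)} = \frac{C - 5}{C + \frac{1}{19}} = \frac{-5 + C}{\frac{1}{19} + C}$)
$W = \frac{807}{25}$ ($W = 2 \cdot 15 + \frac{19 \left(-5 - 4\right)}{1 + 19 \left(-4\right)} = 30 + 19 \frac{1}{1 - 76} \left(-9\right) = 30 + 19 \frac{1}{-75} \left(-9\right) = 30 + 19 \left(- \frac{1}{75}\right) \left(-9\right) = 30 + \frac{57}{25} = \frac{807}{25} \approx 32.28$)
$W - 3203 = \frac{807}{25} - 3203 = - \frac{79268}{25}$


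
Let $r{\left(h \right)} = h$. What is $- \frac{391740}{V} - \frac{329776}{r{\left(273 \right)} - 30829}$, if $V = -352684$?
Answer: $\frac{8017295389}{673538269} \approx 11.903$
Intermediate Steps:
$- \frac{391740}{V} - \frac{329776}{r{\left(273 \right)} - 30829} = - \frac{391740}{-352684} - \frac{329776}{273 - 30829} = \left(-391740\right) \left(- \frac{1}{352684}\right) - \frac{329776}{273 - 30829} = \frac{97935}{88171} - \frac{329776}{-30556} = \frac{97935}{88171} - - \frac{82444}{7639} = \frac{97935}{88171} + \frac{82444}{7639} = \frac{8017295389}{673538269}$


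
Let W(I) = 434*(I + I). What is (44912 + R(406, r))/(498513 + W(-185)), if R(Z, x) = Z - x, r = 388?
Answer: 44930/337933 ≈ 0.13296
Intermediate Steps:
W(I) = 868*I (W(I) = 434*(2*I) = 868*I)
(44912 + R(406, r))/(498513 + W(-185)) = (44912 + (406 - 1*388))/(498513 + 868*(-185)) = (44912 + (406 - 388))/(498513 - 160580) = (44912 + 18)/337933 = 44930*(1/337933) = 44930/337933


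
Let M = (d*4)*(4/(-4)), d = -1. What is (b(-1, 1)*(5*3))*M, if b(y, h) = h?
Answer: 60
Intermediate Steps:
M = 4 (M = (-1*4)*(4/(-4)) = -16*(-1)/4 = -4*(-1) = 4)
(b(-1, 1)*(5*3))*M = (1*(5*3))*4 = (1*15)*4 = 15*4 = 60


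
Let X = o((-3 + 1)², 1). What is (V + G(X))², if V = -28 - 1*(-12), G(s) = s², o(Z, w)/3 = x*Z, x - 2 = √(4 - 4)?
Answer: 313600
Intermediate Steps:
x = 2 (x = 2 + √(4 - 4) = 2 + √0 = 2 + 0 = 2)
o(Z, w) = 6*Z (o(Z, w) = 3*(2*Z) = 6*Z)
X = 24 (X = 6*(-3 + 1)² = 6*(-2)² = 6*4 = 24)
V = -16 (V = -28 + 12 = -16)
(V + G(X))² = (-16 + 24²)² = (-16 + 576)² = 560² = 313600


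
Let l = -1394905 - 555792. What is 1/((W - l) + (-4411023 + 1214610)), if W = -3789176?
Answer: -1/5034892 ≈ -1.9861e-7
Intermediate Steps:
l = -1950697
1/((W - l) + (-4411023 + 1214610)) = 1/((-3789176 - 1*(-1950697)) + (-4411023 + 1214610)) = 1/((-3789176 + 1950697) - 3196413) = 1/(-1838479 - 3196413) = 1/(-5034892) = -1/5034892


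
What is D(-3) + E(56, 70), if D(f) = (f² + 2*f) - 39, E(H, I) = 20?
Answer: -16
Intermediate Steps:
D(f) = -39 + f² + 2*f
D(-3) + E(56, 70) = (-39 + (-3)² + 2*(-3)) + 20 = (-39 + 9 - 6) + 20 = -36 + 20 = -16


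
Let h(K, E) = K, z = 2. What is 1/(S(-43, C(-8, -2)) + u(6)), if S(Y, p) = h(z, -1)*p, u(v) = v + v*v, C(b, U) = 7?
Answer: 1/56 ≈ 0.017857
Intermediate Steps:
u(v) = v + v**2
S(Y, p) = 2*p
1/(S(-43, C(-8, -2)) + u(6)) = 1/(2*7 + 6*(1 + 6)) = 1/(14 + 6*7) = 1/(14 + 42) = 1/56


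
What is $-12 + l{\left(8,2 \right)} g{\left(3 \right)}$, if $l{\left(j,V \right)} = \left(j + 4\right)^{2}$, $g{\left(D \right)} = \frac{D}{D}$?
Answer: $132$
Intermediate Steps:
$g{\left(D \right)} = 1$
$l{\left(j,V \right)} = \left(4 + j\right)^{2}$
$-12 + l{\left(8,2 \right)} g{\left(3 \right)} = -12 + \left(4 + 8\right)^{2} \cdot 1 = -12 + 12^{2} \cdot 1 = -12 + 144 \cdot 1 = -12 + 144 = 132$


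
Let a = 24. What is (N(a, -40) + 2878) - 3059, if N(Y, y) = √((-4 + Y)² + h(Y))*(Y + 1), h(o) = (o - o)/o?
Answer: 319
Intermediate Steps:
h(o) = 0 (h(o) = 0/o = 0)
N(Y, y) = √((-4 + Y)²)*(1 + Y) (N(Y, y) = √((-4 + Y)² + 0)*(Y + 1) = √((-4 + Y)²)*(1 + Y))
(N(a, -40) + 2878) - 3059 = (√((-4 + 24)²)*(1 + 24) + 2878) - 3059 = (√(20²)*25 + 2878) - 3059 = (√400*25 + 2878) - 3059 = (20*25 + 2878) - 3059 = (500 + 2878) - 3059 = 3378 - 3059 = 319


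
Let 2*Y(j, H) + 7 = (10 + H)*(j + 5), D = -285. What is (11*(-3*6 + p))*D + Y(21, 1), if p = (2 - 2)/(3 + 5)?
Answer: 113139/2 ≈ 56570.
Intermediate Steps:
Y(j, H) = -7/2 + (5 + j)*(10 + H)/2 (Y(j, H) = -7/2 + ((10 + H)*(j + 5))/2 = -7/2 + ((10 + H)*(5 + j))/2 = -7/2 + ((5 + j)*(10 + H))/2 = -7/2 + (5 + j)*(10 + H)/2)
p = 0 (p = 0/8 = 0*(1/8) = 0)
(11*(-3*6 + p))*D + Y(21, 1) = (11*(-3*6 + 0))*(-285) + (43/2 + 5*21 + (5/2)*1 + (1/2)*1*21) = (11*(-18 + 0))*(-285) + (43/2 + 105 + 5/2 + 21/2) = (11*(-18))*(-285) + 279/2 = -198*(-285) + 279/2 = 56430 + 279/2 = 113139/2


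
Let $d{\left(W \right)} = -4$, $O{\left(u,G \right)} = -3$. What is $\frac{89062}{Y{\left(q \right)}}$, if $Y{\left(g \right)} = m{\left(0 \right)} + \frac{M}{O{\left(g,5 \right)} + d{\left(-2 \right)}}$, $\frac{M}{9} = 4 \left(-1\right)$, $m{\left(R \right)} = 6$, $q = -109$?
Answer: $\frac{311717}{39} \approx 7992.7$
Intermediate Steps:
$M = -36$ ($M = 9 \cdot 4 \left(-1\right) = 9 \left(-4\right) = -36$)
$Y{\left(g \right)} = \frac{78}{7}$ ($Y{\left(g \right)} = 6 + \frac{1}{-3 - 4} \left(-36\right) = 6 + \frac{1}{-7} \left(-36\right) = 6 - - \frac{36}{7} = 6 + \frac{36}{7} = \frac{78}{7}$)
$\frac{89062}{Y{\left(q \right)}} = \frac{89062}{\frac{78}{7}} = 89062 \cdot \frac{7}{78} = \frac{311717}{39}$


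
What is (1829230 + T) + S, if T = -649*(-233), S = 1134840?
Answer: 3115287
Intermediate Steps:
T = 151217
(1829230 + T) + S = (1829230 + 151217) + 1134840 = 1980447 + 1134840 = 3115287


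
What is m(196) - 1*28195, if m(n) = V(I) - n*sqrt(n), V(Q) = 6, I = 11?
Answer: -30933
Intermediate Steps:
m(n) = 6 - n**(3/2) (m(n) = 6 - n*sqrt(n) = 6 - n**(3/2))
m(196) - 1*28195 = (6 - 196**(3/2)) - 1*28195 = (6 - 1*2744) - 28195 = (6 - 2744) - 28195 = -2738 - 28195 = -30933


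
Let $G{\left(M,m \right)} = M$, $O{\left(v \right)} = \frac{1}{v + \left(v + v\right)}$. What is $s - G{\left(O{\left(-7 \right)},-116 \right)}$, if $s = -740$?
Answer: $- \frac{15539}{21} \approx -739.95$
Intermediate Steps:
$O{\left(v \right)} = \frac{1}{3 v}$ ($O{\left(v \right)} = \frac{1}{v + 2 v} = \frac{1}{3 v}$)
$s - G{\left(O{\left(-7 \right)},-116 \right)} = -740 - \frac{1}{3 \left(-7\right)} = -740 - \frac{1}{3} \left(- \frac{1}{7}\right) = -740 - - \frac{1}{21} = -740 + \frac{1}{21} = - \frac{15539}{21}$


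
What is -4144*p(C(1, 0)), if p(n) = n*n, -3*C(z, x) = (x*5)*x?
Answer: 0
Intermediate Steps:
C(z, x) = -5*x**2/3 (C(z, x) = -x*5*x/3 = -5*x*x/3 = -5*x**2/3)
p(n) = n**2
-4144*p(C(1, 0)) = -4144*(-5/3*0**2)**2 = -4144*(-5/3*0)**2 = -4144*0**2 = -4144*0 = 0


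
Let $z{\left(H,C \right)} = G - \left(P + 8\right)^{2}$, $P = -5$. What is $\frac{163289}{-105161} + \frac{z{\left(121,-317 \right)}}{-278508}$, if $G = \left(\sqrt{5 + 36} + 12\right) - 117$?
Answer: $- \frac{1082507249}{697337614} - \frac{\sqrt{41}}{278508} \approx -1.5524$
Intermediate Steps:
$G = -105 + \sqrt{41}$ ($G = \left(\sqrt{41} + 12\right) - 117 = \left(12 + \sqrt{41}\right) - 117 = -105 + \sqrt{41} \approx -98.597$)
$z{\left(H,C \right)} = -114 + \sqrt{41}$ ($z{\left(H,C \right)} = \left(-105 + \sqrt{41}\right) - \left(-5 + 8\right)^{2} = \left(-105 + \sqrt{41}\right) - 3^{2} = \left(-105 + \sqrt{41}\right) - 9 = -114 + \sqrt{41}$)
$\frac{163289}{-105161} + \frac{z{\left(121,-317 \right)}}{-278508} = \frac{163289}{-105161} + \frac{-114 + \sqrt{41}}{-278508} = 163289 \left(- \frac{1}{105161}\right) + \left(-114 + \sqrt{41}\right) \left(- \frac{1}{278508}\right) = - \frac{23327}{15023} + \left(\frac{19}{46418} - \frac{\sqrt{41}}{278508}\right) = - \frac{1082507249}{697337614} - \frac{\sqrt{41}}{278508}$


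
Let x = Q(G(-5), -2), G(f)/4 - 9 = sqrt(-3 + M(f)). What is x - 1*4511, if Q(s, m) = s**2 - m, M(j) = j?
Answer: -3341 + 576*I*sqrt(2) ≈ -3341.0 + 814.59*I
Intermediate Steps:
G(f) = 36 + 4*sqrt(-3 + f)
x = 2 + (36 + 8*I*sqrt(2))**2 (x = (36 + 4*sqrt(-3 - 5))**2 - 1*(-2) = (36 + 4*sqrt(-8))**2 + 2 = (36 + 4*(2*I*sqrt(2)))**2 + 2 = (36 + 8*I*sqrt(2))**2 + 2 = 2 + (36 + 8*I*sqrt(2))**2 ≈ 1170.0 + 814.59*I)
x - 1*4511 = (1170 + 576*I*sqrt(2)) - 1*4511 = (1170 + 576*I*sqrt(2)) - 4511 = -3341 + 576*I*sqrt(2)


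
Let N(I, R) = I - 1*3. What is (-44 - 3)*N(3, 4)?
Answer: 0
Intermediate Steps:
N(I, R) = -3 + I (N(I, R) = I - 3 = -3 + I)
(-44 - 3)*N(3, 4) = (-44 - 3)*(-3 + 3) = -47*0 = 0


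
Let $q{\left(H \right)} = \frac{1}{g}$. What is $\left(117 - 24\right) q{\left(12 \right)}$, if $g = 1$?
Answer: $93$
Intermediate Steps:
$q{\left(H \right)} = 1$ ($q{\left(H \right)} = 1^{-1} = 1$)
$\left(117 - 24\right) q{\left(12 \right)} = \left(117 - 24\right) 1 = 93 \cdot 1 = 93$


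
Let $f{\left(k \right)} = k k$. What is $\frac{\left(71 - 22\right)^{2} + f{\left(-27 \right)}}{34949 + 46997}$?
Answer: $\frac{1565}{40973} \approx 0.038196$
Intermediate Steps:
$f{\left(k \right)} = k^{2}$
$\frac{\left(71 - 22\right)^{2} + f{\left(-27 \right)}}{34949 + 46997} = \frac{\left(71 - 22\right)^{2} + \left(-27\right)^{2}}{34949 + 46997} = \frac{49^{2} + 729}{81946} = \left(2401 + 729\right) \frac{1}{81946} = 3130 \cdot \frac{1}{81946} = \frac{1565}{40973}$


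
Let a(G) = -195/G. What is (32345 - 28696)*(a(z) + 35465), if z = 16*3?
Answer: 2070351375/16 ≈ 1.2940e+8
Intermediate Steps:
z = 48
(32345 - 28696)*(a(z) + 35465) = (32345 - 28696)*(-195/48 + 35465) = 3649*(-195*1/48 + 35465) = 3649*(-65/16 + 35465) = 3649*(567375/16) = 2070351375/16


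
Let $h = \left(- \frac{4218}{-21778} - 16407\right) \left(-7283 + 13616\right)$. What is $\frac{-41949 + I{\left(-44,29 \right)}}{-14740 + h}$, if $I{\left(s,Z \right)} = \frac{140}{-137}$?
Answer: $\frac{62580749017}{155025703023214} \approx 0.00040368$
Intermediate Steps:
$I{\left(s,Z \right)} = - \frac{140}{137}$ ($I{\left(s,Z \right)} = 140 \left(- \frac{1}{137}\right) = - \frac{140}{137}$)
$h = - \frac{1131413970762}{10889}$ ($h = \left(\left(-4218\right) \left(- \frac{1}{21778}\right) - 16407\right) 6333 = \left(\frac{2109}{10889} - 16407\right) 6333 = \left(- \frac{178653714}{10889}\right) 6333 = - \frac{1131413970762}{10889} \approx -1.039 \cdot 10^{8}$)
$\frac{-41949 + I{\left(-44,29 \right)}}{-14740 + h} = \frac{-41949 - \frac{140}{137}}{-14740 - \frac{1131413970762}{10889}} = - \frac{5747153}{137 \left(- \frac{1131574474622}{10889}\right)} = \left(- \frac{5747153}{137}\right) \left(- \frac{10889}{1131574474622}\right) = \frac{62580749017}{155025703023214}$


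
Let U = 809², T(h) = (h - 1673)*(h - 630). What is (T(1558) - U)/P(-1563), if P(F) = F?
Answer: 761201/1563 ≈ 487.01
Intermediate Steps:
T(h) = (-1673 + h)*(-630 + h)
U = 654481
(T(1558) - U)/P(-1563) = ((1053990 + 1558² - 2303*1558) - 1*654481)/(-1563) = ((1053990 + 2427364 - 3588074) - 654481)*(-1/1563) = (-106720 - 654481)*(-1/1563) = -761201*(-1/1563) = 761201/1563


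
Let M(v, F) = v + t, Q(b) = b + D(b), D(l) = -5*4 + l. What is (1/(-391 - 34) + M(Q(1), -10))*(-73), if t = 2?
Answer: 496473/425 ≈ 1168.2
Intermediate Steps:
D(l) = -20 + l
Q(b) = -20 + 2*b (Q(b) = b + (-20 + b) = -20 + 2*b)
M(v, F) = 2 + v (M(v, F) = v + 2 = 2 + v)
(1/(-391 - 34) + M(Q(1), -10))*(-73) = (1/(-391 - 34) + (2 + (-20 + 2*1)))*(-73) = (1/(-425) + (2 + (-20 + 2)))*(-73) = (-1/425 + (2 - 18))*(-73) = (-1/425 - 16)*(-73) = -6801/425*(-73) = 496473/425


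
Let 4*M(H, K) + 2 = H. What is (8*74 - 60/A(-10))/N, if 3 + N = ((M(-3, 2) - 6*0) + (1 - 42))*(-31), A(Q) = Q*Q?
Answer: 11828/26135 ≈ 0.45257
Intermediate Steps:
M(H, K) = -1/2 + H/4
A(Q) = Q**2
N = 5227/4 (N = -3 + (((-1/2 + (1/4)*(-3)) - 6*0) + (1 - 42))*(-31) = -3 + (((-1/2 - 3/4) + 0) - 41)*(-31) = -3 + ((-5/4 + 0) - 41)*(-31) = -3 + (-5/4 - 41)*(-31) = -3 - 169/4*(-31) = -3 + 5239/4 = 5227/4 ≈ 1306.8)
(8*74 - 60/A(-10))/N = (8*74 - 60/((-10)**2))/(5227/4) = (592 - 60/100)*(4/5227) = (592 - 60*1/100)*(4/5227) = (592 - 3/5)*(4/5227) = (2957/5)*(4/5227) = 11828/26135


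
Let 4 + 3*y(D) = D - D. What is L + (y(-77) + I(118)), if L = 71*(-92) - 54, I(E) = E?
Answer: -19408/3 ≈ -6469.3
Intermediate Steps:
y(D) = -4/3 (y(D) = -4/3 + (D - D)/3 = -4/3 + (1/3)*0 = -4/3 + 0 = -4/3)
L = -6586 (L = -6532 - 54 = -6586)
L + (y(-77) + I(118)) = -6586 + (-4/3 + 118) = -6586 + 350/3 = -19408/3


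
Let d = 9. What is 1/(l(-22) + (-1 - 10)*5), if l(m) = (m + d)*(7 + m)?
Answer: 1/140 ≈ 0.0071429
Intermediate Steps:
l(m) = (7 + m)*(9 + m) (l(m) = (m + 9)*(7 + m) = (9 + m)*(7 + m) = (7 + m)*(9 + m))
1/(l(-22) + (-1 - 10)*5) = 1/((63 + (-22)**2 + 16*(-22)) + (-1 - 10)*5) = 1/((63 + 484 - 352) - 11*5) = 1/(195 - 55) = 1/140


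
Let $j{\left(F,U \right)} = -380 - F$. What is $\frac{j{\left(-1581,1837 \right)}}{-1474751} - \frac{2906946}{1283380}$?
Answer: $- \frac{306325918559}{135190424170} \approx -2.2659$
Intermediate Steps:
$\frac{j{\left(-1581,1837 \right)}}{-1474751} - \frac{2906946}{1283380} = \frac{-380 - -1581}{-1474751} - \frac{2906946}{1283380} = \left(-380 + 1581\right) \left(- \frac{1}{1474751}\right) - \frac{207639}{91670} = 1201 \left(- \frac{1}{1474751}\right) - \frac{207639}{91670} = - \frac{1201}{1474751} - \frac{207639}{91670} = - \frac{306325918559}{135190424170}$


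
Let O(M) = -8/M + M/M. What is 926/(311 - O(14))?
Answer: 3241/1087 ≈ 2.9816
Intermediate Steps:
O(M) = 1 - 8/M (O(M) = -8/M + 1 = 1 - 8/M)
926/(311 - O(14)) = 926/(311 - (-8 + 14)/14) = 926/(311 - 6/14) = 926/(311 - 1*3/7) = 926/(311 - 3/7) = 926/(2174/7) = 926*(7/2174) = 3241/1087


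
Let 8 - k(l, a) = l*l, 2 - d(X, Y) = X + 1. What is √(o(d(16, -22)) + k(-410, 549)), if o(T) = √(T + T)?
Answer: √(-168092 + I*√30) ≈ 0.007 + 409.99*I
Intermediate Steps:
d(X, Y) = 1 - X (d(X, Y) = 2 - (X + 1) = 2 - (1 + X) = 2 + (-1 - X) = 1 - X)
k(l, a) = 8 - l² (k(l, a) = 8 - l*l = 8 - l²)
o(T) = √2*√T (o(T) = √(2*T) = √2*√T)
√(o(d(16, -22)) + k(-410, 549)) = √(√2*√(1 - 1*16) + (8 - 1*(-410)²)) = √(√2*√(1 - 16) + (8 - 1*168100)) = √(√2*√(-15) + (8 - 168100)) = √(√2*(I*√15) - 168092) = √(I*√30 - 168092) = √(-168092 + I*√30)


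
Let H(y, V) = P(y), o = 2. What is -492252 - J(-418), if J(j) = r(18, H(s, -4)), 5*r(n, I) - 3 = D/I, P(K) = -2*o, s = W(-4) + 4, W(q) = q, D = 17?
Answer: -1969007/4 ≈ -4.9225e+5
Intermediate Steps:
s = 0 (s = -4 + 4 = 0)
P(K) = -4 (P(K) = -2*2 = -4)
H(y, V) = -4
r(n, I) = ⅗ + 17/(5*I) (r(n, I) = ⅗ + (17/I)/5 = ⅗ + 17/(5*I))
J(j) = -¼ (J(j) = (⅕)*(17 + 3*(-4))/(-4) = (⅕)*(-¼)*(17 - 12) = (⅕)*(-¼)*5 = -¼)
-492252 - J(-418) = -492252 - 1*(-¼) = -492252 + ¼ = -1969007/4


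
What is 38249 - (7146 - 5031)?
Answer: 36134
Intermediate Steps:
38249 - (7146 - 5031) = 38249 - 1*2115 = 38249 - 2115 = 36134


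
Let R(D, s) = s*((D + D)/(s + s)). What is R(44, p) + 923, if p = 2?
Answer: 967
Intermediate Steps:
R(D, s) = D (R(D, s) = s*((2*D)/((2*s))) = s*((2*D)*(1/(2*s))) = s*(D/s) = D)
R(44, p) + 923 = 44 + 923 = 967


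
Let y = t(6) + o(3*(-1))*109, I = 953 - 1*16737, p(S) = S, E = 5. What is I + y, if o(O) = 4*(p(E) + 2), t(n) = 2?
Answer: -12730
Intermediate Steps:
I = -15784 (I = 953 - 16737 = -15784)
o(O) = 28 (o(O) = 4*(5 + 2) = 4*7 = 28)
y = 3054 (y = 2 + 28*109 = 2 + 3052 = 3054)
I + y = -15784 + 3054 = -12730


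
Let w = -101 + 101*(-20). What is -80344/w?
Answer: 80344/2121 ≈ 37.880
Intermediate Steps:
w = -2121 (w = -101 - 2020 = -2121)
-80344/w = -80344/(-2121) = -80344*(-1/2121) = 80344/2121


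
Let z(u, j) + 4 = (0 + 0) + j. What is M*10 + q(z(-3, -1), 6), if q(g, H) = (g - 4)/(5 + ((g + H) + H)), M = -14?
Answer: -563/4 ≈ -140.75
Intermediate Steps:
z(u, j) = -4 + j (z(u, j) = -4 + ((0 + 0) + j) = -4 + (0 + j) = -4 + j)
q(g, H) = (-4 + g)/(5 + g + 2*H) (q(g, H) = (-4 + g)/(5 + ((H + g) + H)) = (-4 + g)/(5 + (g + 2*H)) = (-4 + g)/(5 + g + 2*H))
M*10 + q(z(-3, -1), 6) = -14*10 + (-4 + (-4 - 1))/(5 + (-4 - 1) + 2*6) = -140 + (-4 - 5)/(5 - 5 + 12) = -140 - 9/12 = -140 + (1/12)*(-9) = -140 - 3/4 = -563/4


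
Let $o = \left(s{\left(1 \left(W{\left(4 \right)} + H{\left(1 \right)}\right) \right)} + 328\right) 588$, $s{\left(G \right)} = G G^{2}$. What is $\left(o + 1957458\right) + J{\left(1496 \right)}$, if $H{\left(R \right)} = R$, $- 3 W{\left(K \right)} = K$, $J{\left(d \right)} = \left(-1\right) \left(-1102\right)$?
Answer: $\frac{19362620}{9} \approx 2.1514 \cdot 10^{6}$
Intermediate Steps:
$J{\left(d \right)} = 1102$
$W{\left(K \right)} = - \frac{K}{3}$
$s{\left(G \right)} = G^{3}$
$o = \frac{1735580}{9}$ ($o = \left(\left(1 \left(\left(- \frac{1}{3}\right) 4 + 1\right)\right)^{3} + 328\right) 588 = \left(\left(1 \left(- \frac{4}{3} + 1\right)\right)^{3} + 328\right) 588 = \left(\left(1 \left(- \frac{1}{3}\right)\right)^{3} + 328\right) 588 = \left(\left(- \frac{1}{3}\right)^{3} + 328\right) 588 = \left(- \frac{1}{27} + 328\right) 588 = \frac{8855}{27} \cdot 588 = \frac{1735580}{9} \approx 1.9284 \cdot 10^{5}$)
$\left(o + 1957458\right) + J{\left(1496 \right)} = \left(\frac{1735580}{9} + 1957458\right) + 1102 = \frac{19352702}{9} + 1102 = \frac{19362620}{9}$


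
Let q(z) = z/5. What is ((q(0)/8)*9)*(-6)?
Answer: 0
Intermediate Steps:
q(z) = z/5 (q(z) = z*(⅕) = z/5)
((q(0)/8)*9)*(-6) = ((((⅕)*0)/8)*9)*(-6) = ((0*(⅛))*9)*(-6) = (0*9)*(-6) = 0*(-6) = 0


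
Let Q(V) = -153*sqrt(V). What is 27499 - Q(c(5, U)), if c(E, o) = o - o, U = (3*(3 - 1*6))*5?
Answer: 27499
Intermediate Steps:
U = -45 (U = (3*(3 - 6))*5 = (3*(-3))*5 = -9*5 = -45)
c(E, o) = 0
27499 - Q(c(5, U)) = 27499 - (-153)*sqrt(0) = 27499 - (-153)*0 = 27499 - 1*0 = 27499 + 0 = 27499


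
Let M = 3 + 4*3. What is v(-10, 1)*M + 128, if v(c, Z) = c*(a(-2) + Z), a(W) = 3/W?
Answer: 203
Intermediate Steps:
v(c, Z) = c*(-3/2 + Z) (v(c, Z) = c*(3/(-2) + Z) = c*(3*(-1/2) + Z) = c*(-3/2 + Z))
M = 15 (M = 3 + 12 = 15)
v(-10, 1)*M + 128 = ((1/2)*(-10)*(-3 + 2*1))*15 + 128 = ((1/2)*(-10)*(-3 + 2))*15 + 128 = ((1/2)*(-10)*(-1))*15 + 128 = 5*15 + 128 = 75 + 128 = 203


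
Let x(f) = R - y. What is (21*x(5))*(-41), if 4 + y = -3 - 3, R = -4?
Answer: -5166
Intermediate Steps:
y = -10 (y = -4 + (-3 - 3) = -4 - 6 = -10)
x(f) = 6 (x(f) = -4 - 1*(-10) = -4 + 10 = 6)
(21*x(5))*(-41) = (21*6)*(-41) = 126*(-41) = -5166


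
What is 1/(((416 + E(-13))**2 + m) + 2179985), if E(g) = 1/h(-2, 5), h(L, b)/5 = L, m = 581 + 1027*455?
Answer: 100/282082381 ≈ 3.5451e-7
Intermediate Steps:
m = 467866 (m = 581 + 467285 = 467866)
h(L, b) = 5*L
E(g) = -1/10 (E(g) = 1/(5*(-2)) = 1/(-10) = -1/10)
1/(((416 + E(-13))**2 + m) + 2179985) = 1/(((416 - 1/10)**2 + 467866) + 2179985) = 1/(((4159/10)**2 + 467866) + 2179985) = 1/((17297281/100 + 467866) + 2179985) = 1/(64083881/100 + 2179985) = 1/(282082381/100) = 100/282082381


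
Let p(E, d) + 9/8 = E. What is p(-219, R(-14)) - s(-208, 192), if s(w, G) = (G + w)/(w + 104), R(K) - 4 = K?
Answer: -22909/104 ≈ -220.28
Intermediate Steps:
R(K) = 4 + K
s(w, G) = (G + w)/(104 + w)
p(E, d) = -9/8 + E
p(-219, R(-14)) - s(-208, 192) = (-9/8 - 219) - (192 - 208)/(104 - 208) = -1761/8 - (-16)/(-104) = -1761/8 - (-1)*(-16)/104 = -1761/8 - 1*2/13 = -1761/8 - 2/13 = -22909/104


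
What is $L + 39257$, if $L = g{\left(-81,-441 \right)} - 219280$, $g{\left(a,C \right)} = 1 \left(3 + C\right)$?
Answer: $-180461$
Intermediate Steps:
$g{\left(a,C \right)} = 3 + C$
$L = -219718$ ($L = \left(3 - 441\right) - 219280 = -438 - 219280 = -219718$)
$L + 39257 = -219718 + 39257 = -180461$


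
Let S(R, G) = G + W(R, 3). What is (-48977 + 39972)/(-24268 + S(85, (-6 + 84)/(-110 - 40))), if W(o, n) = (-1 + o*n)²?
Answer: -225125/1006187 ≈ -0.22374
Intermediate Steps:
W(o, n) = (-1 + n*o)²
S(R, G) = G + (-1 + 3*R)²
(-48977 + 39972)/(-24268 + S(85, (-6 + 84)/(-110 - 40))) = (-48977 + 39972)/(-24268 + ((-6 + 84)/(-110 - 40) + (-1 + 3*85)²)) = -9005/(-24268 + (78/(-150) + (-1 + 255)²)) = -9005/(-24268 + (78*(-1/150) + 254²)) = -9005/(-24268 + (-13/25 + 64516)) = -9005/(-24268 + 1612887/25) = -9005/1006187/25 = -9005*25/1006187 = -225125/1006187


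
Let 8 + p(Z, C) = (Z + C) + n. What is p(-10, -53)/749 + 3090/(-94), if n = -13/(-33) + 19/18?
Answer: -229773827/6970194 ≈ -32.965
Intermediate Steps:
n = 287/198 (n = -13*(-1/33) + 19*(1/18) = 13/33 + 19/18 = 287/198 ≈ 1.4495)
p(Z, C) = -1297/198 + C + Z (p(Z, C) = -8 + ((Z + C) + 287/198) = -8 + ((C + Z) + 287/198) = -8 + (287/198 + C + Z) = -1297/198 + C + Z)
p(-10, -53)/749 + 3090/(-94) = (-1297/198 - 53 - 10)/749 + 3090/(-94) = -13771/198*1/749 + 3090*(-1/94) = -13771/148302 - 1545/47 = -229773827/6970194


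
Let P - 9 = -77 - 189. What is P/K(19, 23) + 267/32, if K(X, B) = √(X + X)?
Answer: 267/32 - 257*√38/38 ≈ -33.347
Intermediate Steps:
K(X, B) = √2*√X (K(X, B) = √(2*X) = √2*√X)
P = -257 (P = 9 + (-77 - 189) = 9 - 266 = -257)
P/K(19, 23) + 267/32 = -257*√38/38 + 267/32 = 267/32 - 257*√38/38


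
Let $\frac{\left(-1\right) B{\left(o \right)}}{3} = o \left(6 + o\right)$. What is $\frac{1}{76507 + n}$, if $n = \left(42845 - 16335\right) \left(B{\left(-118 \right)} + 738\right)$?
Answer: $- \frac{1}{1031427593} \approx -9.6953 \cdot 10^{-10}$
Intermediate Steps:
$B{\left(o \right)} = - 3 o \left(6 + o\right)$
$n = -1031504100$ ($n = \left(42845 - 16335\right) \left(\left(-3\right) \left(-118\right) \left(6 - 118\right) + 738\right) = 26510 \left(\left(-3\right) \left(-118\right) \left(-112\right) + 738\right) = 26510 \left(-39648 + 738\right) = 26510 \left(-38910\right) = -1031504100$)
$\frac{1}{76507 + n} = \frac{1}{76507 - 1031504100} = \frac{1}{-1031427593} = - \frac{1}{1031427593}$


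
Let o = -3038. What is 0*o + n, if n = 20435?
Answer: 20435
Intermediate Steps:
0*o + n = 0*(-3038) + 20435 = 0 + 20435 = 20435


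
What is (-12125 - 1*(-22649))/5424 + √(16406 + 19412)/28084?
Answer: 877/452 + √35818/28084 ≈ 1.9470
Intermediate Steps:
(-12125 - 1*(-22649))/5424 + √(16406 + 19412)/28084 = (-12125 + 22649)*(1/5424) + √35818*(1/28084) = 10524*(1/5424) + √35818/28084 = 877/452 + √35818/28084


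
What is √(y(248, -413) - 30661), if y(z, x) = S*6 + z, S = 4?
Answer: I*√30389 ≈ 174.32*I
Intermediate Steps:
y(z, x) = 24 + z (y(z, x) = 4*6 + z = 24 + z)
√(y(248, -413) - 30661) = √((24 + 248) - 30661) = √(272 - 30661) = √(-30389) = I*√30389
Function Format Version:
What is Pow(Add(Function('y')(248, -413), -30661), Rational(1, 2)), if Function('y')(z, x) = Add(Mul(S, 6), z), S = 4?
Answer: Mul(I, Pow(30389, Rational(1, 2))) ≈ Mul(174.32, I)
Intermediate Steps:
Function('y')(z, x) = Add(24, z) (Function('y')(z, x) = Add(Mul(4, 6), z) = Add(24, z))
Pow(Add(Function('y')(248, -413), -30661), Rational(1, 2)) = Pow(Add(Add(24, 248), -30661), Rational(1, 2)) = Pow(Add(272, -30661), Rational(1, 2)) = Pow(-30389, Rational(1, 2)) = Mul(I, Pow(30389, Rational(1, 2)))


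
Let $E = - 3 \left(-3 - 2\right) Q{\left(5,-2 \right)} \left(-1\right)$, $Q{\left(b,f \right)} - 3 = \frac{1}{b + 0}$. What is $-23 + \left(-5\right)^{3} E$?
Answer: $5977$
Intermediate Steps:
$Q{\left(b,f \right)} = 3 + \frac{1}{b}$ ($Q{\left(b,f \right)} = 3 + \frac{1}{b + 0} = 3 + \frac{1}{b}$)
$E = -48$ ($E = - 3 \left(-3 - 2\right) \left(3 + \frac{1}{5}\right) \left(-1\right) = \left(-3\right) \left(-5\right) \left(3 + \frac{1}{5}\right) \left(-1\right) = 15 \cdot \frac{16}{5} \left(-1\right) = 48 \left(-1\right) = -48$)
$-23 + \left(-5\right)^{3} E = -23 + \left(-5\right)^{3} \left(-48\right) = -23 - -6000 = -23 + 6000 = 5977$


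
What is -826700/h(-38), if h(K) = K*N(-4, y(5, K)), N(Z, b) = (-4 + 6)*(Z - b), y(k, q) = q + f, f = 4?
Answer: 41335/114 ≈ 362.59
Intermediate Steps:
y(k, q) = 4 + q (y(k, q) = q + 4 = 4 + q)
N(Z, b) = -2*b + 2*Z (N(Z, b) = 2*(Z - b) = -2*b + 2*Z)
h(K) = K*(-16 - 2*K) (h(K) = K*(-2*(4 + K) + 2*(-4)) = K*((-8 - 2*K) - 8) = K*(-16 - 2*K))
-826700/h(-38) = -826700*1/(76*(8 - 38)) = -826700/((-2*(-38)*(-30))) = -826700/(-2280) = -826700*(-1/2280) = 41335/114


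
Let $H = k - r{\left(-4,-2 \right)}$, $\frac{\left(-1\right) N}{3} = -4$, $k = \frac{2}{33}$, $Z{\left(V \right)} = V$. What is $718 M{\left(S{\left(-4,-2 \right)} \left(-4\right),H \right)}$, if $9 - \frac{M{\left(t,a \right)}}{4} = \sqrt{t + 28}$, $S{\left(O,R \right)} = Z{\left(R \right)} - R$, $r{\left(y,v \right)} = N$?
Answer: $25848 - 5744 \sqrt{7} \approx 10651.0$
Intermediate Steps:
$k = \frac{2}{33}$ ($k = 2 \cdot \frac{1}{33} = \frac{2}{33} \approx 0.060606$)
$N = 12$ ($N = \left(-3\right) \left(-4\right) = 12$)
$r{\left(y,v \right)} = 12$
$S{\left(O,R \right)} = 0$ ($S{\left(O,R \right)} = R - R = 0$)
$H = - \frac{394}{33}$ ($H = \frac{2}{33} - 12 = - \frac{394}{33} \approx -11.939$)
$M{\left(t,a \right)} = 36 - 4 \sqrt{28 + t}$ ($M{\left(t,a \right)} = 36 - 4 \sqrt{t + 28} = 36 - 4 \sqrt{28 + t}$)
$718 M{\left(S{\left(-4,-2 \right)} \left(-4\right),H \right)} = 718 \left(36 - 4 \sqrt{28 + 0 \left(-4\right)}\right) = 718 \left(36 - 4 \sqrt{28 + 0}\right) = 718 \left(36 - 4 \sqrt{28}\right) = 718 \left(36 - 4 \cdot 2 \sqrt{7}\right) = 718 \left(36 - 8 \sqrt{7}\right) = 25848 - 5744 \sqrt{7}$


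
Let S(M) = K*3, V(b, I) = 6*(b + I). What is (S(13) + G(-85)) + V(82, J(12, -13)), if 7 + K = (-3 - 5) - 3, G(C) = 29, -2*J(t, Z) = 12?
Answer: 431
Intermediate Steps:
J(t, Z) = -6 (J(t, Z) = -1/2*12 = -6)
V(b, I) = 6*I + 6*b (V(b, I) = 6*(I + b) = 6*I + 6*b)
K = -18 (K = -7 + ((-3 - 5) - 3) = -7 + (-8 - 3) = -7 - 11 = -18)
S(M) = -54 (S(M) = -18*3 = -54)
(S(13) + G(-85)) + V(82, J(12, -13)) = (-54 + 29) + (6*(-6) + 6*82) = -25 + (-36 + 492) = -25 + 456 = 431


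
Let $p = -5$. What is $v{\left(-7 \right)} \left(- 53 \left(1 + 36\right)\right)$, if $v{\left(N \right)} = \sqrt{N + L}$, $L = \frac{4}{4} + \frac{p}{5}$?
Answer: $- 1961 i \sqrt{7} \approx - 5188.3 i$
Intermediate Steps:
$L = 0$ ($L = \frac{4}{4} - \frac{5}{5} = 4 \cdot \frac{1}{4} - 1 = 1 - 1 = 0$)
$v{\left(N \right)} = \sqrt{N}$ ($v{\left(N \right)} = \sqrt{N + 0} = \sqrt{N}$)
$v{\left(-7 \right)} \left(- 53 \left(1 + 36\right)\right) = \sqrt{-7} \left(- 53 \left(1 + 36\right)\right) = i \sqrt{7} \left(\left(-53\right) 37\right) = i \sqrt{7} \left(-1961\right) = - 1961 i \sqrt{7}$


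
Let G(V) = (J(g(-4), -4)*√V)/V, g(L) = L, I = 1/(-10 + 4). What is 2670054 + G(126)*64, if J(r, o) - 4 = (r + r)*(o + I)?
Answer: 2670054 + 512*√14/9 ≈ 2.6703e+6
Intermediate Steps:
I = -⅙ (I = 1/(-6) = -⅙ ≈ -0.16667)
J(r, o) = 4 + 2*r*(-⅙ + o) (J(r, o) = 4 + (r + r)*(o - ⅙) = 4 + (2*r)*(-⅙ + o) = 4 + 2*r*(-⅙ + o))
G(V) = 112/(3*√V) (G(V) = ((4 - ⅓*(-4) + 2*(-4)*(-4))*√V)/V = ((4 + 4/3 + 32)*√V)/V = (112*√V/3)/V = 112/(3*√V))
2670054 + G(126)*64 = 2670054 + (112/(3*√126))*64 = 2670054 + (112*(√14/42)/3)*64 = 2670054 + (8*√14/9)*64 = 2670054 + 512*√14/9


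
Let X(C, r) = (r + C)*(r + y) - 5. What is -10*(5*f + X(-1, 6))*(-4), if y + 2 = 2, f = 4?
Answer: 1800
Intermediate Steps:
y = 0 (y = -2 + 2 = 0)
X(C, r) = -5 + r*(C + r) (X(C, r) = (r + C)*(r + 0) - 5 = (C + r)*r - 5 = r*(C + r) - 5 = -5 + r*(C + r))
-10*(5*f + X(-1, 6))*(-4) = -10*(5*4 + (-5 + 6**2 - 1*6))*(-4) = -10*(20 + (-5 + 36 - 6))*(-4) = -10*(20 + 25)*(-4) = -10*45*(-4) = -450*(-4) = 1800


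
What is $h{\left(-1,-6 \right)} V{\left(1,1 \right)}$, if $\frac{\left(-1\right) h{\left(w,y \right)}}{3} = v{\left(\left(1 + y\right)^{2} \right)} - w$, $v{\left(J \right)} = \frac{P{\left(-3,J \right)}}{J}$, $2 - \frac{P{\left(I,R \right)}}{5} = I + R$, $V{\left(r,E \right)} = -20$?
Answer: $-180$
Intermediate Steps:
$P{\left(I,R \right)} = 10 - 5 I - 5 R$ ($P{\left(I,R \right)} = 10 - 5 \left(I + R\right) = 10 - \left(5 I + 5 R\right) = 10 - 5 I - 5 R$)
$v{\left(J \right)} = \frac{25 - 5 J}{J}$ ($v{\left(J \right)} = \frac{10 - -15 - 5 J}{J} = \frac{10 + 15 - 5 J}{J} = \frac{25 - 5 J}{J}$)
$h{\left(w,y \right)} = 15 - \frac{75}{\left(1 + y\right)^{2}} + 3 w$ ($h{\left(w,y \right)} = - 3 \left(\left(-5 + \frac{25}{\left(1 + y\right)^{2}}\right) - w\right) = - 3 \left(-5 - w + \frac{25}{\left(1 + y\right)^{2}}\right) = 15 - \frac{75}{\left(1 + y\right)^{2}} + 3 w$)
$h{\left(-1,-6 \right)} V{\left(1,1 \right)} = \left(15 - \frac{75}{\left(1 - 6\right)^{2}} + 3 \left(-1\right)\right) \left(-20\right) = \left(15 - \frac{75}{25} - 3\right) \left(-20\right) = \left(15 - 3 - 3\right) \left(-20\right) = 9 \left(-20\right) = -180$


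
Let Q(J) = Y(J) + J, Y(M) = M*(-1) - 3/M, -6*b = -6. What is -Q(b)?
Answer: 3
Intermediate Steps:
b = 1 (b = -1/6*(-6) = 1)
Y(M) = -M - 3/M
Q(J) = -3/J (Q(J) = (-J - 3/J) + J = -3/J)
-Q(b) = -(-3)/1 = -(-3) = -1*(-3) = 3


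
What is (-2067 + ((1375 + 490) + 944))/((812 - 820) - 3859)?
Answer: -742/3867 ≈ -0.19188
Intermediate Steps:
(-2067 + ((1375 + 490) + 944))/((812 - 820) - 3859) = (-2067 + (1865 + 944))/(-8 - 3859) = (-2067 + 2809)/(-3867) = 742*(-1/3867) = -742/3867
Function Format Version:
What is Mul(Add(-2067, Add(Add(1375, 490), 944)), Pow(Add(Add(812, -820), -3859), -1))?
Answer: Rational(-742, 3867) ≈ -0.19188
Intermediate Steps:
Mul(Add(-2067, Add(Add(1375, 490), 944)), Pow(Add(Add(812, -820), -3859), -1)) = Mul(Add(-2067, Add(1865, 944)), Pow(Add(-8, -3859), -1)) = Mul(Add(-2067, 2809), Pow(-3867, -1)) = Mul(742, Rational(-1, 3867)) = Rational(-742, 3867)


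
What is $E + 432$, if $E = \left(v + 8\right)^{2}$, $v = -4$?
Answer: $448$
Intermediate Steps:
$E = 16$ ($E = \left(-4 + 8\right)^{2} = 4^{2} = 16$)
$E + 432 = 16 + 432 = 448$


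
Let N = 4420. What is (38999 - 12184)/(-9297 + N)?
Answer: -26815/4877 ≈ -5.4983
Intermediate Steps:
(38999 - 12184)/(-9297 + N) = (38999 - 12184)/(-9297 + 4420) = 26815/(-4877) = 26815*(-1/4877) = -26815/4877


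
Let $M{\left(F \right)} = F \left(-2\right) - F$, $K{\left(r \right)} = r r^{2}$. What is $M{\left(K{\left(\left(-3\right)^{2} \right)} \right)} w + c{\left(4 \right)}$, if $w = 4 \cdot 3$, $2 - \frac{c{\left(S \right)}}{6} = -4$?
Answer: $-26208$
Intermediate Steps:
$c{\left(S \right)} = 36$ ($c{\left(S \right)} = 12 - -24 = 12 + 24 = 36$)
$w = 12$
$K{\left(r \right)} = r^{3}$
$M{\left(F \right)} = - 3 F$ ($M{\left(F \right)} = - 2 F - F = - 3 F$)
$M{\left(K{\left(\left(-3\right)^{2} \right)} \right)} w + c{\left(4 \right)} = - 3 \left(\left(-3\right)^{2}\right)^{3} \cdot 12 + 36 = - 3 \cdot 9^{3} \cdot 12 + 36 = \left(-3\right) 729 \cdot 12 + 36 = \left(-2187\right) 12 + 36 = -26244 + 36 = -26208$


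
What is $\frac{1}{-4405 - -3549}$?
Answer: $- \frac{1}{856} \approx -0.0011682$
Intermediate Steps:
$\frac{1}{-4405 - -3549} = \frac{1}{-4405 + 3549} = \frac{1}{-856} = - \frac{1}{856}$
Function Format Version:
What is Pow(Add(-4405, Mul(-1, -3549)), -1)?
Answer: Rational(-1, 856) ≈ -0.0011682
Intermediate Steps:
Pow(Add(-4405, Mul(-1, -3549)), -1) = Pow(Add(-4405, 3549), -1) = Pow(-856, -1) = Rational(-1, 856)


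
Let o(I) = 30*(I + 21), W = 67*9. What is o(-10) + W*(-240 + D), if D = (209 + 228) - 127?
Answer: 42540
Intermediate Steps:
W = 603
D = 310 (D = 437 - 127 = 310)
o(I) = 630 + 30*I (o(I) = 30*(21 + I) = 630 + 30*I)
o(-10) + W*(-240 + D) = (630 + 30*(-10)) + 603*(-240 + 310) = (630 - 300) + 603*70 = 330 + 42210 = 42540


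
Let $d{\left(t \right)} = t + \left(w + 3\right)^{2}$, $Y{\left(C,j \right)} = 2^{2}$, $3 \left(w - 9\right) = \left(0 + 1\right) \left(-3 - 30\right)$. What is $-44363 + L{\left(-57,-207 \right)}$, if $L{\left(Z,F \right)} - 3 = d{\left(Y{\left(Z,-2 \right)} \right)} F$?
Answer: $-45395$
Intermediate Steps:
$w = -2$ ($w = 9 + \frac{\left(0 + 1\right) \left(-3 - 30\right)}{3} = 9 + \frac{1 \left(-3 - 30\right)}{3} = 9 + \frac{1 \left(-33\right)}{3} = 9 + \frac{1}{3} \left(-33\right) = 9 - 11 = -2$)
$Y{\left(C,j \right)} = 4$
$d{\left(t \right)} = 1 + t$ ($d{\left(t \right)} = t + \left(-2 + 3\right)^{2} = t + 1^{2} = t + 1 = 1 + t$)
$L{\left(Z,F \right)} = 3 + 5 F$ ($L{\left(Z,F \right)} = 3 + \left(1 + 4\right) F = 3 + 5 F$)
$-44363 + L{\left(-57,-207 \right)} = -44363 + \left(3 + 5 \left(-207\right)\right) = -44363 + \left(3 - 1035\right) = -44363 - 1032 = -45395$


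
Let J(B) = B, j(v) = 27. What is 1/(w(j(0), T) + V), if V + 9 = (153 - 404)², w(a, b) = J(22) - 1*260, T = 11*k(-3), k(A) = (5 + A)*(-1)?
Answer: 1/62754 ≈ 1.5935e-5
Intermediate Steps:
k(A) = -5 - A
T = -22 (T = 11*(-5 - 1*(-3)) = 11*(-5 + 3) = 11*(-2) = -22)
w(a, b) = -238 (w(a, b) = 22 - 1*260 = 22 - 260 = -238)
V = 62992 (V = -9 + (153 - 404)² = -9 + (-251)² = -9 + 63001 = 62992)
1/(w(j(0), T) + V) = 1/(-238 + 62992) = 1/62754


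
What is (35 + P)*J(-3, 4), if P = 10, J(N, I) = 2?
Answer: 90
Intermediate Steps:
(35 + P)*J(-3, 4) = (35 + 10)*2 = 45*2 = 90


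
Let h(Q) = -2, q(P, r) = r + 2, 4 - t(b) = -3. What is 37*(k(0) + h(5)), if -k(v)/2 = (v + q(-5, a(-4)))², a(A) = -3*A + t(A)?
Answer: -32708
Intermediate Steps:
t(b) = 7 (t(b) = 4 - 1*(-3) = 4 + 3 = 7)
a(A) = 7 - 3*A (a(A) = -3*A + 7 = 7 - 3*A)
q(P, r) = 2 + r
k(v) = -2*(21 + v)² (k(v) = -2*(v + (2 + (7 - 3*(-4))))² = -2*(v + (2 + (7 + 12)))² = -2*(v + (2 + 19))² = -2*(v + 21)² = -2*(21 + v)²)
37*(k(0) + h(5)) = 37*(-2*(21 + 0)² - 2) = 37*(-2*21² - 2) = 37*(-2*441 - 2) = 37*(-882 - 2) = 37*(-884) = -32708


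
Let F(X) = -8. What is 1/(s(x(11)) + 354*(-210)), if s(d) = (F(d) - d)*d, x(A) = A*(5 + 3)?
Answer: -1/82788 ≈ -1.2079e-5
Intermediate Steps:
x(A) = 8*A (x(A) = A*8 = 8*A)
s(d) = d*(-8 - d) (s(d) = (-8 - d)*d = d*(-8 - d))
1/(s(x(11)) + 354*(-210)) = 1/(-8*11*(8 + 8*11) + 354*(-210)) = 1/(-1*88*(8 + 88) - 74340) = 1/(-1*88*96 - 74340) = 1/(-8448 - 74340) = 1/(-82788) = -1/82788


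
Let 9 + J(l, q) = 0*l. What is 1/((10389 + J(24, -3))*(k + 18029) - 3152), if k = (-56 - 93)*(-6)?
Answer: 1/196417588 ≈ 5.0912e-9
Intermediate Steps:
J(l, q) = -9 (J(l, q) = -9 + 0*l = -9 + 0 = -9)
k = 894 (k = -149*(-6) = 894)
1/((10389 + J(24, -3))*(k + 18029) - 3152) = 1/((10389 - 9)*(894 + 18029) - 3152) = 1/(10380*18923 - 3152) = 1/(196420740 - 3152) = 1/196417588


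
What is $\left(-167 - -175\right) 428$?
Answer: $3424$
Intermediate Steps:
$\left(-167 - -175\right) 428 = \left(-167 + 175\right) 428 = 8 \cdot 428 = 3424$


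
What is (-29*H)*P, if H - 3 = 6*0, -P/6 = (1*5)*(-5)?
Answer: -13050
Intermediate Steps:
P = 150 (P = -6*1*5*(-5) = -30*(-5) = -6*(-25) = 150)
H = 3 (H = 3 + 6*0 = 3 + 0 = 3)
(-29*H)*P = -29*3*150 = -87*150 = -13050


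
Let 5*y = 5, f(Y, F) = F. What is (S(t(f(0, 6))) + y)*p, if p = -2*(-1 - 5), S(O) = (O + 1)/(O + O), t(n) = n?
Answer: 19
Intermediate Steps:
y = 1 (y = (⅕)*5 = 1)
S(O) = (1 + O)/(2*O) (S(O) = (1 + O)/((2*O)) = (1 + O)*(1/(2*O)) = (1 + O)/(2*O))
p = 12 (p = -2*(-6) = 12)
(S(t(f(0, 6))) + y)*p = ((½)*(1 + 6)/6 + 1)*12 = ((½)*(⅙)*7 + 1)*12 = (7/12 + 1)*12 = (19/12)*12 = 19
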